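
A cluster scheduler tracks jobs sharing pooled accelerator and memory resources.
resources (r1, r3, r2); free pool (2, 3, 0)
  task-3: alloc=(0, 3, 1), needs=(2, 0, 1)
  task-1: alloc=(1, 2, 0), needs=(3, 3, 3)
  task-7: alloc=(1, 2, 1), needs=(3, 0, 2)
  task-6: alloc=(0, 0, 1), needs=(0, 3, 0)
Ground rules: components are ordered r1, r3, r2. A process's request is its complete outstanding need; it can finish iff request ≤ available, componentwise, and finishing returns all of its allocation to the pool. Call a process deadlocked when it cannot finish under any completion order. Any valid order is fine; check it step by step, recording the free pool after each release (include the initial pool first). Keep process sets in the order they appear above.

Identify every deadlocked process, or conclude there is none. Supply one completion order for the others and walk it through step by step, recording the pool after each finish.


Deadlocked set: task-1 and task-7.
Key observation: r1 is the bottleneck — with task-6, task-3 done the pool holds (2, 6, 2), short of every remaining need.
A valid finishing order for the others: task-6, task-3. Verifying each step:
  pool = (2, 3, 0)
  run task-6 (needs (0, 3, 0), free (2, 3, 0)); after release of (0, 0, 1) the pool is (2, 3, 1)
  run task-3 (needs (2, 0, 1), free (2, 3, 1)); after release of (0, 3, 1) the pool is (2, 6, 2)
The blocked processes can never fit:
  blocked: task-1 wants (3, 3, 3), pool (2, 6, 2) — not enough r1 and r2
  blocked: task-7 wants (3, 0, 2), pool (2, 6, 2) — not enough r1


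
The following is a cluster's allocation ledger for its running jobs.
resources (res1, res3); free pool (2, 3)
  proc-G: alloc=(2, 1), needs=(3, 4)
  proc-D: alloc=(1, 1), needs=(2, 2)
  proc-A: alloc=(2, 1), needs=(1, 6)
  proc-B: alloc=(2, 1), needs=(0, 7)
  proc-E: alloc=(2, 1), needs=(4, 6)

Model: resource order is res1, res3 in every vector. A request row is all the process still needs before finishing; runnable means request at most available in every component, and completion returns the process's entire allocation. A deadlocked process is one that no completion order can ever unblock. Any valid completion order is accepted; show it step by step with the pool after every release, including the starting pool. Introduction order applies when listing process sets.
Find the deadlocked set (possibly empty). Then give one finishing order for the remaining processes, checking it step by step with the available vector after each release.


Deadlocked set: proc-A, proc-B and proc-E.
Key observation: res3 is the bottleneck — with proc-D, proc-G done the pool holds (5, 5), short of every remaining need.
The rest can finish in the order proc-D, proc-G. Verifying each step:
  pool = (2, 3)
  proc-D needs (2, 2) <= (2, 3) -> finishes; pool += (1, 1) = (3, 4)
  proc-G needs (3, 4) <= (3, 4) -> finishes; pool += (2, 1) = (5, 5)
None of the blocked processes ever fits:
  proc-A still needs (1, 6) but only (5, 5) is free — short on res3
  proc-B still needs (0, 7) but only (5, 5) is free — short on res3
  proc-E still needs (4, 6) but only (5, 5) is free — short on res3


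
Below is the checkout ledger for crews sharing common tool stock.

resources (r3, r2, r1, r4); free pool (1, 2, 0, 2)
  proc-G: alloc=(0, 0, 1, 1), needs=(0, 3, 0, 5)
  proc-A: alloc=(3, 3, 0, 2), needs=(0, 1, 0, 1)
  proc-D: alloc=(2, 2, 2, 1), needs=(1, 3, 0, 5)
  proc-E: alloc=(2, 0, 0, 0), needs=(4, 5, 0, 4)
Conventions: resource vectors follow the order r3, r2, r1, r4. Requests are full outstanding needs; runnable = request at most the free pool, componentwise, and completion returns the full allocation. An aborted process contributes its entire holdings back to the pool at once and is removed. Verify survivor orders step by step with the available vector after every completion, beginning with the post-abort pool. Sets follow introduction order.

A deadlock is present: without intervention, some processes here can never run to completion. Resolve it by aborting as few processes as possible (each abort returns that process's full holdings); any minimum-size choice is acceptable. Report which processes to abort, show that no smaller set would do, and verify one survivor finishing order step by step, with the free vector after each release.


The answer: abort proc-D.
Key observation: no ordering could ever have run proc-G before the abort of proc-D; with (2, 2, 2, 1) back in the pool it fits at step 3.
No smaller set exists: with zero aborts the deadlock remains.
Survivors finish in the order: proc-A, proc-E, proc-G. Check, step by step (pool after the aborts first):
  pool = (3, 4, 2, 3)
  run proc-A (needs (0, 1, 0, 1), free (3, 4, 2, 3)); after release of (3, 3, 0, 2) the pool is (6, 7, 2, 5)
  run proc-E (needs (4, 5, 0, 4), free (6, 7, 2, 5)); after release of (2, 0, 0, 0) the pool is (8, 7, 2, 5)
  run proc-G (needs (0, 3, 0, 5), free (8, 7, 2, 5)); after release of (0, 0, 1, 1) the pool is (8, 7, 3, 6)


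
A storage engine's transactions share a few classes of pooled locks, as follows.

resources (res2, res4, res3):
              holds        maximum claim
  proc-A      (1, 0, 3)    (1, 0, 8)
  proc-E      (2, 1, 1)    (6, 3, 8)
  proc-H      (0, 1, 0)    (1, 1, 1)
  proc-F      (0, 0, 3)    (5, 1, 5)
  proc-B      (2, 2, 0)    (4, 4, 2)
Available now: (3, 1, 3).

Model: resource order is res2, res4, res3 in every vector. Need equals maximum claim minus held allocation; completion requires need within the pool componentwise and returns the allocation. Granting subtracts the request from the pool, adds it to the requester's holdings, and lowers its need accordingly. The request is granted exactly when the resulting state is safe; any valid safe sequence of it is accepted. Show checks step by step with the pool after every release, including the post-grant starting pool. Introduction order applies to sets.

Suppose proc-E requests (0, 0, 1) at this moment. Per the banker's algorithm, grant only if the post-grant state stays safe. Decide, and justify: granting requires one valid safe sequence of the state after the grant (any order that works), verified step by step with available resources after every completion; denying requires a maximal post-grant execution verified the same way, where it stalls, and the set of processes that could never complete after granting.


GRANT — the state after the grant stays safe, e.g. via proc-H, proc-B, proc-F, proc-A, proc-E.
Key observation: with (3, 1, 2) left after the transfer, proc-H can run at once — the state stays safe.
Verifying the post-grant state step by step:
  pool = (3, 1, 2)
  run proc-H (needs (1, 0, 1), free (3, 1, 2)); after release of (0, 1, 0) the pool is (3, 2, 2)
  run proc-B (needs (2, 2, 2), free (3, 2, 2)); after release of (2, 2, 0) the pool is (5, 4, 2)
  run proc-F (needs (5, 1, 2), free (5, 4, 2)); after release of (0, 0, 3) the pool is (5, 4, 5)
  run proc-A (needs (0, 0, 5), free (5, 4, 5)); after release of (1, 0, 3) the pool is (6, 4, 8)
  run proc-E (needs (4, 2, 6), free (6, 4, 8)); after release of (2, 1, 2) the pool is (8, 5, 10)


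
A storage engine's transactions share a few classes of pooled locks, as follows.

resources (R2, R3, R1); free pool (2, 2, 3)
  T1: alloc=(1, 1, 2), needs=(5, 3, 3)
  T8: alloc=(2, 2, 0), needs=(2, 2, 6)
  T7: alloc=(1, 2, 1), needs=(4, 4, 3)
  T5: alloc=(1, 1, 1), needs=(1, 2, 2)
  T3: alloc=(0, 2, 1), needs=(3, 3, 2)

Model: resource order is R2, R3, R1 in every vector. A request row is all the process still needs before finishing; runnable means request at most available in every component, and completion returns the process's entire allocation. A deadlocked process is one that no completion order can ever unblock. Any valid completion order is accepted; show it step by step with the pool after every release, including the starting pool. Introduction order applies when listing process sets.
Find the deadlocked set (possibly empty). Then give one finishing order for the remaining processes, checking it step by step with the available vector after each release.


Deadlocked: T1, T8 and T7.
Key observation: after T5, T3 the pool peaks at (3, 5, 5), and each blocked process is short somewhere: T1 on R2; T8 on R1; T7 on R2.
One completion order for the rest: T5, T3. Check, step by step:
  pool = (2, 2, 3)
  T5: need (1, 2, 2) fits (2, 2, 3); releases (1, 1, 1), pool now (3, 3, 4)
  T3: need (3, 3, 2) fits (3, 3, 4); releases (0, 2, 1), pool now (3, 5, 5)
The stuck group stays short no matter what:
  T1 still needs (5, 3, 3) but only (3, 5, 5) is free — short on R2
  T8 still needs (2, 2, 6) but only (3, 5, 5) is free — short on R1
  T7 still needs (4, 4, 3) but only (3, 5, 5) is free — short on R2


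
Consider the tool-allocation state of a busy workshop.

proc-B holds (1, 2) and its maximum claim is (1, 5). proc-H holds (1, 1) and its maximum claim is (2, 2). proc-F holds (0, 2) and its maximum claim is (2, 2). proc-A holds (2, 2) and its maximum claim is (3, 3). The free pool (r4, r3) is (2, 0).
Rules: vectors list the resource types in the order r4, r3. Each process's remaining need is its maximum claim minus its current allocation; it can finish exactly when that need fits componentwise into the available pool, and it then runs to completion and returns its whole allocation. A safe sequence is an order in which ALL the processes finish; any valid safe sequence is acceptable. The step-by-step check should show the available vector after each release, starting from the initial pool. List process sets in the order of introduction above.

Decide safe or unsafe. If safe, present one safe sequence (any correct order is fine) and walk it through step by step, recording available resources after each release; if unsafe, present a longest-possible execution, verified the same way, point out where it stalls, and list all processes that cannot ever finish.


SAFE. One safe sequence: proc-F, proc-A, proc-H, proc-B.
Key observation: the order's first zero-slack moment is proc-F ((2, 0) needed, (2, 0) free — a requested resource with nothing to spare).
Walking it through:
  pool = (2, 0)
  run proc-F (needs (2, 0), free (2, 0)); after release of (0, 2) the pool is (2, 2)
  run proc-A (needs (1, 1), free (2, 2)); after release of (2, 2) the pool is (4, 4)
  run proc-H (needs (1, 1), free (4, 4)); after release of (1, 1) the pool is (5, 5)
  run proc-B (needs (0, 3), free (5, 5)); after release of (1, 2) the pool is (6, 7)


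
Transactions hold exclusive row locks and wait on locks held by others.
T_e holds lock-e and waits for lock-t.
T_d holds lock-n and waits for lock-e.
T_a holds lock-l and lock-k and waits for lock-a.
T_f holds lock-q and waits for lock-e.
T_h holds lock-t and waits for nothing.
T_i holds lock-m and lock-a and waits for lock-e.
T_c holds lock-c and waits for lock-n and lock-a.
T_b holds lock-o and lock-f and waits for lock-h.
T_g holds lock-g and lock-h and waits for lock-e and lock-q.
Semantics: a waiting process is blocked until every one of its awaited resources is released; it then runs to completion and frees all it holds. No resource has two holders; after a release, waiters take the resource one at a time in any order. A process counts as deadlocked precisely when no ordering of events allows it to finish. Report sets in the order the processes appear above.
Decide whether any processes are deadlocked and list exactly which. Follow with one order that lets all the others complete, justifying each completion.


Nothing here is deadlocked.
Key observation: all waits point, directly or indirectly, at processes that can finish, so nothing is permanently blocked.
The rest can finish in the order T_h, T_e, T_f, T_g, T_d, T_i, T_b, T_a, T_c.
Step-by-step check:
  T_h waits on nothing -> runs at once and releases lock-t
  T_e waits on lock-t — all released -> runs and releases lock-e
  T_f waits on lock-e — all released -> runs and releases lock-q
  T_g waits on lock-e and lock-q — all released -> runs and releases lock-g and lock-h
  T_d waits on lock-e — all released -> runs and releases lock-n
  T_i waits on lock-e — all released -> runs and releases lock-m and lock-a
  T_b waits on lock-h — all released -> runs and releases lock-o and lock-f
  T_a waits on lock-a — all released -> runs and releases lock-l and lock-k
  T_c waits on lock-n and lock-a — all released -> runs and releases lock-c


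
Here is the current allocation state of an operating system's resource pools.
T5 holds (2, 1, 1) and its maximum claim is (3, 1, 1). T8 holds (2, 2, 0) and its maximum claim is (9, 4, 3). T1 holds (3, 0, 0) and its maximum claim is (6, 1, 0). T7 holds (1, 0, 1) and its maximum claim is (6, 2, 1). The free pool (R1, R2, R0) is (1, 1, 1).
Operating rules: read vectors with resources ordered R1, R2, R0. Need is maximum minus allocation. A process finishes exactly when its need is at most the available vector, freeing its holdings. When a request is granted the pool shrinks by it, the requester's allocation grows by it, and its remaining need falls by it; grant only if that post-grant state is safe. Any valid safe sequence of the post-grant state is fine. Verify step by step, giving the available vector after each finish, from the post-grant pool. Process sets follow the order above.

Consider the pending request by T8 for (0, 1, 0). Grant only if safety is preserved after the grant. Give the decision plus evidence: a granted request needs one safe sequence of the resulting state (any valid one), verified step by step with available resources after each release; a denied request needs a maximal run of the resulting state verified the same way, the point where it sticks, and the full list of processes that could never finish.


DENY. Granting would leave the state unsafe.
Key observation: after T5, T1 the pool peaks at (6, 1, 2), and each blocked process is short somewhere: T8 on R1, R0; T7 on R2.
After a pretend grant, a maximal execution: T5, T1 — then nothing else fits. Verifying each step:
  pool = (1, 0, 1)
  T5 needs (1, 0, 0) <= (1, 0, 1) -> finishes; pool += (2, 1, 1) = (3, 1, 2)
  T1 needs (3, 1, 0) <= (3, 1, 2) -> finishes; pool += (3, 0, 0) = (6, 1, 2)
  T8 still needs (7, 1, 3) but only (6, 1, 2) is free — short on R1 and R0
  T7 still needs (5, 2, 0) but only (6, 1, 2) is free — short on R2
Processes that could never finish after the grant: T8 and T7.


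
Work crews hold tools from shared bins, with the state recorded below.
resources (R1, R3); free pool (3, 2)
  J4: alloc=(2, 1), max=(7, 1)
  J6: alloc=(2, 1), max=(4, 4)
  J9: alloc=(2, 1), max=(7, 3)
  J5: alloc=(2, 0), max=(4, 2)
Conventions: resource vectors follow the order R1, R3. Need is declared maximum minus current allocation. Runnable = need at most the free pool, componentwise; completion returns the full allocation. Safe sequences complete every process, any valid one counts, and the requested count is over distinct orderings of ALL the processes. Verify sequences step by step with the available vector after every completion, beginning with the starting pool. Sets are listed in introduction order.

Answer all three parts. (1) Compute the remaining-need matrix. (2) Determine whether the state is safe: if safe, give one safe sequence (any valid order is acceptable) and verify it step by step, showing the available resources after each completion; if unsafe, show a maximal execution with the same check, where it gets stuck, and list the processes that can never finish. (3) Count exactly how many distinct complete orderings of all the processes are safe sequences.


(1) Outstanding need per process (order R1, R3):
  J4: (5, 0)
  J6: (2, 3)
  J9: (5, 2)
  J5: (2, 2)
(2) SAFE, for example via the order J5, J9, J6, J4.
Key observation: reading the order forward, J5 is the first process whose need (2, 2) meets the free pool (3, 2) exactly on a resource it requests.
Walking it through:
  pool = (3, 2)
  J5: need (2, 2) fits (3, 2); releases (2, 0), pool now (5, 2)
  J9: need (5, 2) fits (5, 2); releases (2, 1), pool now (7, 3)
  J6: need (2, 3) fits (7, 3); releases (2, 1), pool now (9, 4)
  J4: need (5, 0) fits (9, 4); releases (2, 1), pool now (11, 5)
(3) The exact count: 4 of the possible complete orderings are safe sequences.


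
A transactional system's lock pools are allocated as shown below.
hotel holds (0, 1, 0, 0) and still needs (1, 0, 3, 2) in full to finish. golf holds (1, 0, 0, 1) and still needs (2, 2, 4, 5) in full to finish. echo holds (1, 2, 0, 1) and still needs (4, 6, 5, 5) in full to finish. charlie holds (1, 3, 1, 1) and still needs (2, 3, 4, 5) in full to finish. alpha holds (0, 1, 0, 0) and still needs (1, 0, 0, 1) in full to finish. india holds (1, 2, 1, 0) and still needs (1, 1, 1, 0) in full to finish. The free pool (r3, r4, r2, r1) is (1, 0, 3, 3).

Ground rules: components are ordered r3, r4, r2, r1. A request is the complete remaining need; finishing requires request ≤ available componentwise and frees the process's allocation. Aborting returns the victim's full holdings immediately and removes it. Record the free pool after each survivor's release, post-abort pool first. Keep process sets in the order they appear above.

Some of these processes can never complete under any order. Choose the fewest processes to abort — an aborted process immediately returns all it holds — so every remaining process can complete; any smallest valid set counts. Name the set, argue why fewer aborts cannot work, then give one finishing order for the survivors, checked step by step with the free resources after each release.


Abort golf and charlie.
Key observation: echo could never have finished before the abort; with (2, 3, 1, 2) returned by golf and charlie, it fits at step 4.
Minimality, checking each single-abort alternative: hotel alone leaves golf blocked (short on r1); golf alone leaves echo blocked (short on r3, r4, r2 and r1); echo alone leaves golf blocked (short on r1); charlie alone leaves golf blocked (short on r1); alpha alone leaves golf blocked (short on r1); india alone leaves golf blocked (short on r1).
Survivors finish in the order: alpha, hotel, india, echo. Walking it through (pool after the aborts first):
  pool = (3, 3, 4, 5)
  alpha needs (1, 0, 0, 1) <= (3, 3, 4, 5) -> finishes; pool += (0, 1, 0, 0) = (3, 4, 4, 5)
  hotel needs (1, 0, 3, 2) <= (3, 4, 4, 5) -> finishes; pool += (0, 1, 0, 0) = (3, 5, 4, 5)
  india needs (1, 1, 1, 0) <= (3, 5, 4, 5) -> finishes; pool += (1, 2, 1, 0) = (4, 7, 5, 5)
  echo needs (4, 6, 5, 5) <= (4, 7, 5, 5) -> finishes; pool += (1, 2, 0, 1) = (5, 9, 5, 6)


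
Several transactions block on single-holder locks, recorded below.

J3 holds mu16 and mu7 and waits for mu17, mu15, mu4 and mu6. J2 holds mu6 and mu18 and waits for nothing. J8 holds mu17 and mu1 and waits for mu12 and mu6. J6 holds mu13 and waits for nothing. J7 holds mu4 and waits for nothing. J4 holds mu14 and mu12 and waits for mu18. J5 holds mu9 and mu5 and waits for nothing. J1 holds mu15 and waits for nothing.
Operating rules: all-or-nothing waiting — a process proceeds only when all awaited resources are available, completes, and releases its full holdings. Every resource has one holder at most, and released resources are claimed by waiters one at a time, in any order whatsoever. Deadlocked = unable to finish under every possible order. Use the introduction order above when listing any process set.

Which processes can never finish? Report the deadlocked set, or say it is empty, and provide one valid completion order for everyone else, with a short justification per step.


Nothing here is deadlocked.
Key observation: every chain of waits terminates; starting from the processes that wait on nothing, all the rest unlock in turn.
The rest can finish in the order J6, J1, J7, J2, J4, J5, J8, J3.
Verifying each step:
  J6 waits on nothing -> runs at once and releases mu13
  J1 waits on nothing -> runs at once and releases mu15
  J7 waits on nothing -> runs at once and releases mu4
  J2 waits on nothing -> runs at once and releases mu6 and mu18
  J4: everything it awaited (mu18) is free; runs, freeing mu14 and mu12
  J5 waits on nothing -> runs at once and releases mu9 and mu5
  J8: everything it awaited (mu12 and mu6) is free; runs, freeing mu17 and mu1
  J3: everything it awaited (mu17, mu15, mu4 and mu6) is free; runs, freeing mu16 and mu7


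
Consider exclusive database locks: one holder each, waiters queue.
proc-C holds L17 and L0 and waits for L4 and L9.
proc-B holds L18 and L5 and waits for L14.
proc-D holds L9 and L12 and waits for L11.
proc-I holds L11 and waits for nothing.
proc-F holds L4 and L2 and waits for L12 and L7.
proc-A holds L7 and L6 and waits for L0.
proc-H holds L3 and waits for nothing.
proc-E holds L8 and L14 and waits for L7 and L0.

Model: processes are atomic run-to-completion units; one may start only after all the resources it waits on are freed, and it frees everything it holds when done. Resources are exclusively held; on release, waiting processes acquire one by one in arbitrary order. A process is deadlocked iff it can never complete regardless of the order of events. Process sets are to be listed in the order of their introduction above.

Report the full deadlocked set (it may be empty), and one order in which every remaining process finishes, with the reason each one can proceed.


The deadlocked set is proc-C, proc-B, proc-F, proc-A and proc-E.
Key observation: along proc-C -> proc-F -> proc-A -> proc-C, each member waits on what the next one holds — a deadlock; proc-B and proc-E wait into the deadlock from upstream.
A valid finishing order for the others: proc-I, proc-H, proc-D.
Walking it through:
  proc-I waits on nothing -> runs at once and releases L11
  proc-H waits on nothing -> runs at once and releases L3
  proc-D waits on L11 — all released -> runs and releases L9 and L12


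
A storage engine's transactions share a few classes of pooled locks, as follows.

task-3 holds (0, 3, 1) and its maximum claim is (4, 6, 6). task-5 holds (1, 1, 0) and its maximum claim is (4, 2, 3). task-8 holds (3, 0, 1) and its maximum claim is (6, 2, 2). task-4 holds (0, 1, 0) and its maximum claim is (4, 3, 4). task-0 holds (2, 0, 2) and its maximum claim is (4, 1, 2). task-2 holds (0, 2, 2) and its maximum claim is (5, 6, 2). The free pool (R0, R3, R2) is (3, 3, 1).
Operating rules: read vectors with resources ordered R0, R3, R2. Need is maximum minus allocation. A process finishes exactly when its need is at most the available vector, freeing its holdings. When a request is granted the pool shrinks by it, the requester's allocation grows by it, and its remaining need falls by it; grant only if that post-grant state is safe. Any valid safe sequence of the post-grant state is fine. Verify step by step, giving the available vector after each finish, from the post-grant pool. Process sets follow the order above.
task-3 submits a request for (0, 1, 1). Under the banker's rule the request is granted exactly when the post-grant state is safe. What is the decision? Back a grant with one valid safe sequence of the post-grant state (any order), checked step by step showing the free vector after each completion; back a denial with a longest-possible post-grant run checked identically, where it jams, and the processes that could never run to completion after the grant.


DENY. Granting would leave the state unsafe.
Key observation: after task-0, task-8, task-5 the pool peaks at (9, 3, 3), and each blocked process is short somewhere: task-3 on R2; task-4 on R2; task-2 on R3.
On the post-grant state, task-0, task-8, task-5 is a maximal run — nothing extends it. Verifying each step:
  pool = (3, 2, 0)
  run task-0 (needs (2, 1, 0), free (3, 2, 0)); after release of (2, 0, 2) the pool is (5, 2, 2)
  run task-8 (needs (3, 2, 1), free (5, 2, 2)); after release of (3, 0, 1) the pool is (8, 2, 3)
  run task-5 (needs (3, 1, 3), free (8, 2, 3)); after release of (1, 1, 0) the pool is (9, 3, 3)
  task-3 still needs (4, 2, 4) but only (9, 3, 3) is free — short on R2
  task-4 still needs (4, 2, 4) but only (9, 3, 3) is free — short on R2
  task-2 still needs (5, 4, 0) but only (9, 3, 3) is free — short on R3
Post-grant, the permanently blocked set is task-3, task-4 and task-2.


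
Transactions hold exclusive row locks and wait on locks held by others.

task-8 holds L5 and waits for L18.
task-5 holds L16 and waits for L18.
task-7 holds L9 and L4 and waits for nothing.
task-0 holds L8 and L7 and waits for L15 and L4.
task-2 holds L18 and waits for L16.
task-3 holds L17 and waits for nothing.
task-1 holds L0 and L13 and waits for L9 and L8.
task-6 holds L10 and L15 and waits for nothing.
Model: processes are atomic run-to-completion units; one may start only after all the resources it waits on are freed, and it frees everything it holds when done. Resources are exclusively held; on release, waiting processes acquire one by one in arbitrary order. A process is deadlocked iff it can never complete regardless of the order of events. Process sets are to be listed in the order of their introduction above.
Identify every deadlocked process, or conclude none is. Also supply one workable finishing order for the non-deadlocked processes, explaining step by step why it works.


Deadlocked set: task-8, task-5 and task-2.
Key observation: the wait chain closes on itself along task-2 -> task-5 -> task-2; task-8 waits into the deadlock from upstream.
A valid finishing order for the others: task-7, task-3, task-6, task-0, task-1.
Check, step by step:
  task-7 waits on nothing -> runs at once and releases L9 and L4
  task-3 waits on nothing -> runs at once and releases L17
  task-6 waits on nothing -> runs at once and releases L10 and L15
  run task-0 (all its waits — L15 and L4 — are resolved); releases L8 and L7
  run task-1 (all its waits — L9 and L8 — are resolved); releases L0 and L13


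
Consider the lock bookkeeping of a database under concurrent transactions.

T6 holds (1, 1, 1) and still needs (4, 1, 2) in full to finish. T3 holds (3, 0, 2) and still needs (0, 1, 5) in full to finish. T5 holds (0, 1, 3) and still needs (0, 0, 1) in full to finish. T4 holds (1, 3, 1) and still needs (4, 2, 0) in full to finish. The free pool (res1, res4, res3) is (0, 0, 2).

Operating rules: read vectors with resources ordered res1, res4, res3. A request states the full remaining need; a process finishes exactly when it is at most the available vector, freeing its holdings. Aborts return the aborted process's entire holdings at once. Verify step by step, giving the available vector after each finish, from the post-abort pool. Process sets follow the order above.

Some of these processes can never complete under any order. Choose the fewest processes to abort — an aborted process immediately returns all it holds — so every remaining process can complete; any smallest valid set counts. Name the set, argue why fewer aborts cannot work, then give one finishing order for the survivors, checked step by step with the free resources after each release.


The answer: abort T4.
Key observation: the deadlocked T6 becomes finishable only because T4 released (1, 3, 1); it completes at step 3 below.
No smaller set exists: with zero aborts the deadlock remains.
One survivor order: T5, T3, T6. Verifying each step (post-abort pool first):
  pool = (1, 3, 3)
  T5 needs (0, 0, 1) <= (1, 3, 3) -> finishes; pool += (0, 1, 3) = (1, 4, 6)
  T3 needs (0, 1, 5) <= (1, 4, 6) -> finishes; pool += (3, 0, 2) = (4, 4, 8)
  T6 needs (4, 1, 2) <= (4, 4, 8) -> finishes; pool += (1, 1, 1) = (5, 5, 9)


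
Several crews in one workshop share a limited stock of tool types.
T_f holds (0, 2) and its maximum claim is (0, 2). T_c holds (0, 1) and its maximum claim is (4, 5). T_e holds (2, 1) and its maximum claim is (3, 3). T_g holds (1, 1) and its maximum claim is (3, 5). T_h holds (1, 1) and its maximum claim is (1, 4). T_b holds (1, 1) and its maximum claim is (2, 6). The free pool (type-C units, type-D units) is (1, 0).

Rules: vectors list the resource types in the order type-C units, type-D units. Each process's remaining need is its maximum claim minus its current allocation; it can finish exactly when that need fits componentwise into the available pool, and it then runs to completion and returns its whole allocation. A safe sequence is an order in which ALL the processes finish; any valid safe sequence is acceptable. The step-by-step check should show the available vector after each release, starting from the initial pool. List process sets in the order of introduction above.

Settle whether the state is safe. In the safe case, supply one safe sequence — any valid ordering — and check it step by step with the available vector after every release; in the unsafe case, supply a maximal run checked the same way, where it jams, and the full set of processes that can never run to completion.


SAFE, for example via the order T_f, T_e, T_h, T_c, T_g, T_b.
Key observation: T_e marks the first exact bind of the order: its need (1, 2) fits the free (1, 2) with zero slack on a requested resource.
Check, step by step:
  pool = (1, 0)
  T_f needs (0, 0) <= (1, 0) -> finishes; pool += (0, 2) = (1, 2)
  T_e needs (1, 2) <= (1, 2) -> finishes; pool += (2, 1) = (3, 3)
  T_h needs (0, 3) <= (3, 3) -> finishes; pool += (1, 1) = (4, 4)
  T_c needs (4, 4) <= (4, 4) -> finishes; pool += (0, 1) = (4, 5)
  T_g needs (2, 4) <= (4, 5) -> finishes; pool += (1, 1) = (5, 6)
  T_b needs (1, 5) <= (5, 6) -> finishes; pool += (1, 1) = (6, 7)


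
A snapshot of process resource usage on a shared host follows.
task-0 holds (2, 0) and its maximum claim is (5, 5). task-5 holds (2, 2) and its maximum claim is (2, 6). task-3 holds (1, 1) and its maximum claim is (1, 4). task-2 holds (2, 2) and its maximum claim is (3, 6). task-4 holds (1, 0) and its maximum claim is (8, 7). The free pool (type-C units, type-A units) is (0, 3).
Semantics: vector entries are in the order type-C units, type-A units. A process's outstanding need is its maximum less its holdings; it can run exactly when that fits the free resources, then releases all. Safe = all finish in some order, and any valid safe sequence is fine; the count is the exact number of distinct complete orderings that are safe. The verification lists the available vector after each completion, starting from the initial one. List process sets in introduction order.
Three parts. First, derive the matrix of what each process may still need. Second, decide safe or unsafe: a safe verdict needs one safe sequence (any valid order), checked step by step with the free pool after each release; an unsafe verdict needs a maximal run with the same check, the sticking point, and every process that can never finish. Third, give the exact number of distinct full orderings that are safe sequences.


(1) Need matrix, components ordered type-C units, type-A units:
  task-0: (3, 5)
  task-5: (0, 4)
  task-3: (0, 3)
  task-2: (1, 4)
  task-4: (7, 7)
(2) SAFE — a valid safe sequence is task-3, task-5, task-0, task-2, task-4.
Key observation: task-3 is the earliest step where a requested resource binds exactly: need (0, 3), pool (0, 3) at its turn.
Verifying each step:
  pool = (0, 3)
  run task-3 (needs (0, 3), free (0, 3)); after release of (1, 1) the pool is (1, 4)
  run task-5 (needs (0, 4), free (1, 4)); after release of (2, 2) the pool is (3, 6)
  run task-0 (needs (3, 5), free (3, 6)); after release of (2, 0) the pool is (5, 6)
  run task-2 (needs (1, 4), free (5, 6)); after release of (2, 2) the pool is (7, 8)
  run task-4 (needs (7, 7), free (7, 8)); after release of (1, 0) the pool is (8, 8)
(3) Precisely 4 of the possible complete orderings are safe sequences.


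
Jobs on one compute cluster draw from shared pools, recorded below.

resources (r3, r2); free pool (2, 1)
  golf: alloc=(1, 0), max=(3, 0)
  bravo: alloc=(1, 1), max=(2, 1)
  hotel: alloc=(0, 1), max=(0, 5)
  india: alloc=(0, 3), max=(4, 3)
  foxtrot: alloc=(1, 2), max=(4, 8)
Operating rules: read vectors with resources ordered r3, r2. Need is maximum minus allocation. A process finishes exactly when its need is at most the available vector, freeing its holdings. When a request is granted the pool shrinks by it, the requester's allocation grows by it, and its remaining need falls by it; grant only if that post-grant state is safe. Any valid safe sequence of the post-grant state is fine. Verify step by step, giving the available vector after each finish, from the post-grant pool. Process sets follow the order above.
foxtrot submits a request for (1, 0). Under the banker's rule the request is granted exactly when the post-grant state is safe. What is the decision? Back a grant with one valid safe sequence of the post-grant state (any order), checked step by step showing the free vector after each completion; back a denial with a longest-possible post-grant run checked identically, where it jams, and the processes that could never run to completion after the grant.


DENY. Granting would leave the state unsafe.
Key observation: after bravo, golf the pool peaks at (3, 2), and each blocked process is short somewhere: hotel on r2; india on r3; foxtrot on r2.
Pretend the grant happened; the run bravo, golf goes as far as possible. Verifying each step:
  pool = (1, 1)
  bravo needs (1, 0) <= (1, 1) -> finishes; pool += (1, 1) = (2, 2)
  golf needs (2, 0) <= (2, 2) -> finishes; pool += (1, 0) = (3, 2)
  hotel still needs (0, 4) but only (3, 2) is free — short on r2
  india still needs (4, 0) but only (3, 2) is free — short on r3
  foxtrot still needs (2, 6) but only (3, 2) is free — short on r2
Post-grant, the permanently blocked set is hotel, india and foxtrot.


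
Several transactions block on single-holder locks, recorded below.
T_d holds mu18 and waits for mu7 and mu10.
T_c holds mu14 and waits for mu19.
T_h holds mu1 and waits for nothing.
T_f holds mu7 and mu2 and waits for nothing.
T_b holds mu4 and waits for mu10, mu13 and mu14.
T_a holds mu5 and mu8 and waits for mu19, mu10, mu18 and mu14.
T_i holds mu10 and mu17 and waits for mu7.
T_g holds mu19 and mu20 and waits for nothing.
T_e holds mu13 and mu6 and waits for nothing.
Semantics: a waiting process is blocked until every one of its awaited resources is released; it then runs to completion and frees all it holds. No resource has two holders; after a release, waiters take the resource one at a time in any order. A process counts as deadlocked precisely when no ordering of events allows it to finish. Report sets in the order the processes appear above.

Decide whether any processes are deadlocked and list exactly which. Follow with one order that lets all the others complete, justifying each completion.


The deadlocked set is empty.
Key observation: all waits point, directly or indirectly, at processes that can finish, so nothing is permanently blocked.
The rest can finish in the order T_h, T_g, T_f, T_i, T_d, T_c, T_e, T_b, T_a.
Walking it through:
  T_h waits on nothing -> runs at once and releases mu1
  T_g waits on nothing -> runs at once and releases mu19 and mu20
  T_f waits on nothing -> runs at once and releases mu7 and mu2
  T_i waits on mu7 — all released -> runs and releases mu10 and mu17
  T_d waits on mu7 and mu10 — all released -> runs and releases mu18
  T_c waits on mu19 — all released -> runs and releases mu14
  T_e waits on nothing -> runs at once and releases mu13 and mu6
  T_b waits on mu10, mu13 and mu14 — all released -> runs and releases mu4
  T_a waits on mu19, mu10, mu18 and mu14 — all released -> runs and releases mu5 and mu8


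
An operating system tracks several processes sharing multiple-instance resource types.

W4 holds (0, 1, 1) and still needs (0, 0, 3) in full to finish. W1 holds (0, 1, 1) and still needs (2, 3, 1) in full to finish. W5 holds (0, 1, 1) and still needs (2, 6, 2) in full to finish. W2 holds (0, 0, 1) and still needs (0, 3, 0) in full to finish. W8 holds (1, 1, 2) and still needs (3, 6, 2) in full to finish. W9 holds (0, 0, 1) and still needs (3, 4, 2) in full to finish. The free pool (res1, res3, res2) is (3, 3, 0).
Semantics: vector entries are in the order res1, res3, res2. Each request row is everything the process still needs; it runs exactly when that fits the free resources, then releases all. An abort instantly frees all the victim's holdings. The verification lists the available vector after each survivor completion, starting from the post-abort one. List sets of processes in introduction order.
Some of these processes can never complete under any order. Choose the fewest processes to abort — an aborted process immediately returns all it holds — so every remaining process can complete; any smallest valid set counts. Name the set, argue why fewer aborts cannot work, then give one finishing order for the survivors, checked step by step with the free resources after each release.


The answer: abort W5.
Key observation: W8 was stuck for good until W5 gave back (0, 1, 1); in the order shown it finishes at step 5.
No smaller set exists: with zero aborts the deadlock remains.
Survivors finish in the order: W2, W9, W4, W1, W8. Step-by-step check (pool after the aborts first):
  pool = (3, 4, 1)
  run W2 (needs (0, 3, 0), free (3, 4, 1)); after release of (0, 0, 1) the pool is (3, 4, 2)
  run W9 (needs (3, 4, 2), free (3, 4, 2)); after release of (0, 0, 1) the pool is (3, 4, 3)
  run W4 (needs (0, 0, 3), free (3, 4, 3)); after release of (0, 1, 1) the pool is (3, 5, 4)
  run W1 (needs (2, 3, 1), free (3, 5, 4)); after release of (0, 1, 1) the pool is (3, 6, 5)
  run W8 (needs (3, 6, 2), free (3, 6, 5)); after release of (1, 1, 2) the pool is (4, 7, 7)


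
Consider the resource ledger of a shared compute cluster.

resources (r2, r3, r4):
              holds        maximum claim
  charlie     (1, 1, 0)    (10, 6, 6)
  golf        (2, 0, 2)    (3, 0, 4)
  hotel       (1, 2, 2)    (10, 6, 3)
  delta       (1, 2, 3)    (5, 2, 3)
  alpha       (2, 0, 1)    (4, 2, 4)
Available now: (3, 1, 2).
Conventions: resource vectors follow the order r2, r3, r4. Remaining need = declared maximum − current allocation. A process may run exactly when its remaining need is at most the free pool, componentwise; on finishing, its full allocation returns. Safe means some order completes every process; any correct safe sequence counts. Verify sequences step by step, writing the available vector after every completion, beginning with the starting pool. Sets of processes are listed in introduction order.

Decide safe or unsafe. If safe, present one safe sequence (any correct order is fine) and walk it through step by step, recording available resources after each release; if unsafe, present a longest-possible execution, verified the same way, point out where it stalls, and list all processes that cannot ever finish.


The state is UNSAFE.
Key observation: after golf, delta, alpha complete, (8, 3, 8) is the best the pool ever gets, yet each leftover process wants more r2.
A maximal execution: golf, delta, alpha — then nothing else fits. Verifying each step:
  pool = (3, 1, 2)
  run golf (needs (1, 0, 2), free (3, 1, 2)); after release of (2, 0, 2) the pool is (5, 1, 4)
  run delta (needs (4, 0, 0), free (5, 1, 4)); after release of (1, 2, 3) the pool is (6, 3, 7)
  run alpha (needs (2, 2, 3), free (6, 3, 7)); after release of (2, 0, 1) the pool is (8, 3, 8)
  charlie cannot run: need (9, 5, 6) vs free (8, 3, 8) (insufficient r2 and r3)
  hotel cannot run: need (9, 4, 1) vs free (8, 3, 8) (insufficient r2 and r3)
Processes that can never finish: charlie and hotel.


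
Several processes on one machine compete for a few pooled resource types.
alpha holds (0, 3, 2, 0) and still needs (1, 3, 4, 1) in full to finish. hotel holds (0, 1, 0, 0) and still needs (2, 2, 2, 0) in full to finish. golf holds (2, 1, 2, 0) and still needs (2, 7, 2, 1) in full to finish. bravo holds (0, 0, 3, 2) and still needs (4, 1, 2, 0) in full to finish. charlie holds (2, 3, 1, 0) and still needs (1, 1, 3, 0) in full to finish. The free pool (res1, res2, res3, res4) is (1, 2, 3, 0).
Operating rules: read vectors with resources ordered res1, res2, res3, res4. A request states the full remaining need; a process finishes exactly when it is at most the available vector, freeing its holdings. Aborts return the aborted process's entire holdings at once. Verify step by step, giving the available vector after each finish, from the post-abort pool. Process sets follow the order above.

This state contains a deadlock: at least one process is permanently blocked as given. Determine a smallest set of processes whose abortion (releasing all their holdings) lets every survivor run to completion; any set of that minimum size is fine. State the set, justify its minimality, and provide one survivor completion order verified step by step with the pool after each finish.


The answer: abort bravo.
Key observation: the returned (0, 0, 3, 2) from bravo is what brings alpha — unrunnable before, under any order — into play at step 2.
Minimality: the empty abort set fails — the state is deadlocked as it stands.
Survivors finish in the order: charlie, alpha, hotel, golf. Step-by-step check (pool after the aborts first):
  pool = (1, 2, 6, 2)
  run charlie (needs (1, 1, 3, 0), free (1, 2, 6, 2)); after release of (2, 3, 1, 0) the pool is (3, 5, 7, 2)
  run alpha (needs (1, 3, 4, 1), free (3, 5, 7, 2)); after release of (0, 3, 2, 0) the pool is (3, 8, 9, 2)
  run hotel (needs (2, 2, 2, 0), free (3, 8, 9, 2)); after release of (0, 1, 0, 0) the pool is (3, 9, 9, 2)
  run golf (needs (2, 7, 2, 1), free (3, 9, 9, 2)); after release of (2, 1, 2, 0) the pool is (5, 10, 11, 2)
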